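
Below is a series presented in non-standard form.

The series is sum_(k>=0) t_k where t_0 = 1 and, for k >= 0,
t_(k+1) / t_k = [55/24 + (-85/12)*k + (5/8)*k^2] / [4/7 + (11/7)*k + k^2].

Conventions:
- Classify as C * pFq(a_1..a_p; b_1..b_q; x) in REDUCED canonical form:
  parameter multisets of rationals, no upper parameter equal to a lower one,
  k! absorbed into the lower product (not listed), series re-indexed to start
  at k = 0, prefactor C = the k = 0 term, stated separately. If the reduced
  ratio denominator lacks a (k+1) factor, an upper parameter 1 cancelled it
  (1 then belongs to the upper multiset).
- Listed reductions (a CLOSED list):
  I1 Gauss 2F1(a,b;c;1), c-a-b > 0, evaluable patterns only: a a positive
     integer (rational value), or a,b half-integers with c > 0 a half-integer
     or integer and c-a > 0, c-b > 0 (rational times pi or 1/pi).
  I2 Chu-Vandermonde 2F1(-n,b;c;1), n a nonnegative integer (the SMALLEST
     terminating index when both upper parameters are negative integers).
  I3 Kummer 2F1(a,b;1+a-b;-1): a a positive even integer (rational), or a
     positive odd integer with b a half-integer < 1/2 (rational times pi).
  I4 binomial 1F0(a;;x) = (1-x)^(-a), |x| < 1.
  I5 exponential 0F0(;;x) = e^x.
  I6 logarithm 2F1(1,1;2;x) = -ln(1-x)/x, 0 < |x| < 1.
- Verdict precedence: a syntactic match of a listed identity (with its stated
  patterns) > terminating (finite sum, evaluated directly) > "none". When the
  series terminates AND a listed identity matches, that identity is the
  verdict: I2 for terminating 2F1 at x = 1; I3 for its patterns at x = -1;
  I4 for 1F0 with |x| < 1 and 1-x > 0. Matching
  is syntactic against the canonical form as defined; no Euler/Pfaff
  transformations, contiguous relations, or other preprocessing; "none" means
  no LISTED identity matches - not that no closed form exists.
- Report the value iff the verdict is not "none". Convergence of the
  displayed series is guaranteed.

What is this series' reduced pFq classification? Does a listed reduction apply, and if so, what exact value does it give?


This is 1 * 2F1(-11, -1/3; 4/7; 5/8) in reduced canonical form. Verdict: terminating - the sum ends at index 11 because -11 is a negative integer; exact evaluation follows. Value: 216801507512819697661908647/77473333855031495755825152.

Key observation: t_0 = 1 here, and the expanded ratio factors over Q; prefactor 1, roots give parameters.
Adjacent-term ratio: r(k) = (5/8) * (k-11) (k-1/3) / [(k+4/7) (k+1)] - rational; roots negated = parameters, x = (5/8), C = 1.


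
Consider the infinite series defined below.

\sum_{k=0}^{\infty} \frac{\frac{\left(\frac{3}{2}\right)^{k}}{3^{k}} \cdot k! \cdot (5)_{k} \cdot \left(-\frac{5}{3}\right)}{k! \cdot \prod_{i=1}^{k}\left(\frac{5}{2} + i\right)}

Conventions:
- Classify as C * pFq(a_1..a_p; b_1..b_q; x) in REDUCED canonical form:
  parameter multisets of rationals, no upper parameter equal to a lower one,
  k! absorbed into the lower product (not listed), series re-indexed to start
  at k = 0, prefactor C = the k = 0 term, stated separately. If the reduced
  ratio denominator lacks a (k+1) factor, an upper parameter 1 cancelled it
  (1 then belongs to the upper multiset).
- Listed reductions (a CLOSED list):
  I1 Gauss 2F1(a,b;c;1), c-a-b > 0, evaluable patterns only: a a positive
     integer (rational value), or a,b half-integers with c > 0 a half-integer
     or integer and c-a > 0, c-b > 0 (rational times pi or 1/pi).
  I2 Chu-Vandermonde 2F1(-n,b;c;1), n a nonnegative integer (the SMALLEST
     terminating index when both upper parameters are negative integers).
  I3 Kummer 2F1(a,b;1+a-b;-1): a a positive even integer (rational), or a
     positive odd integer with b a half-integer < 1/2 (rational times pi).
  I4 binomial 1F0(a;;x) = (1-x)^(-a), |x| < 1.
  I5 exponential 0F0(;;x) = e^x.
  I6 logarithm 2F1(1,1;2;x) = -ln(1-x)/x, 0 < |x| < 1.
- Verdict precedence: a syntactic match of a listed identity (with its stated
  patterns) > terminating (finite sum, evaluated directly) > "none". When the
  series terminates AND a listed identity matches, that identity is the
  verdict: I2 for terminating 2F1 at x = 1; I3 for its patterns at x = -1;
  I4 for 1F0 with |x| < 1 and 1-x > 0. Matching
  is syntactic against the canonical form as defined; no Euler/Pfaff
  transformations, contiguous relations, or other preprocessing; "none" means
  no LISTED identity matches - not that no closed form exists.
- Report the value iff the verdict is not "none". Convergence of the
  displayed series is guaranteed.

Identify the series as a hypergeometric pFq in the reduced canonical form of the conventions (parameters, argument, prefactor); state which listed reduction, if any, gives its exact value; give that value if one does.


Structural cue: x = \frac{1}{2} and the lower running product (C = -5/3) is a rising factorial.
Ratio: r(k) = \frac{1}{2} * (k+1) (k+5) / [(k+\frac{7}{2}) (k+1)] - rational in k. x = \frac{1}{2}; t_0 = -\frac{5}{3}; negate the roots.

With C = -\frac{5}{3}: the canonical form is 2F1(1, 5; \frac{7}{2}; \frac{1}{2}). Verdict: none. A 2F1 with upper {1, 5} fits none of I1-I6 at x = \frac{1}{2}; the sum runs forever.


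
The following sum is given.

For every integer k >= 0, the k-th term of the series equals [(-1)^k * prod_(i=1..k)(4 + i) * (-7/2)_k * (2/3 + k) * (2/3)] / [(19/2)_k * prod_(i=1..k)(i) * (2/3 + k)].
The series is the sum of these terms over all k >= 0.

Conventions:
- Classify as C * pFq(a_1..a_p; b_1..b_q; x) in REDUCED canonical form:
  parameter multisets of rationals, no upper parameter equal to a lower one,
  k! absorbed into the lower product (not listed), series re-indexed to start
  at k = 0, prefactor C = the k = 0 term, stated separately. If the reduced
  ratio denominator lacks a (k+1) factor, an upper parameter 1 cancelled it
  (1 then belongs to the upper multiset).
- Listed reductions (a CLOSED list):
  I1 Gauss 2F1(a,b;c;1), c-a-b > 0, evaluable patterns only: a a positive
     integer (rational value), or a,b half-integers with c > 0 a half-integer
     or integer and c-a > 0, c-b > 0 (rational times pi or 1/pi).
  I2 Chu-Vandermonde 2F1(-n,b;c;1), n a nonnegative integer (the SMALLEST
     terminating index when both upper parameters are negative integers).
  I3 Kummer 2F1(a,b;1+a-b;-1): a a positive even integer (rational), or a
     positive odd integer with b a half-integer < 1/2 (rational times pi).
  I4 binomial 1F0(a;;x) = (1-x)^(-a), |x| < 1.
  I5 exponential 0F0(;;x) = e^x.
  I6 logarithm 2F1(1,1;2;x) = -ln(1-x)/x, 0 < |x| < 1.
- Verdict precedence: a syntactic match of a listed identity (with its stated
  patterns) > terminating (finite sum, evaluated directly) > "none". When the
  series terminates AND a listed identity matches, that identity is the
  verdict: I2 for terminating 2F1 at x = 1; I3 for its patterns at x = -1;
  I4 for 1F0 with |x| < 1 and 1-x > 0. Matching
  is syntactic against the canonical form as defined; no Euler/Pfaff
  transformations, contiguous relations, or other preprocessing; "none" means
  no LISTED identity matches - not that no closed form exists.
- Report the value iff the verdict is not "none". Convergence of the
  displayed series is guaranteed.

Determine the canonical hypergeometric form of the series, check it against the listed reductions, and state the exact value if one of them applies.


With C = 2/3: the canonical form is 2F1(-7/2, 5; 19/2; -1). Verdict: this is the Kummer evaluation I3 (x = -1; c = 19/2 equals 1+a-b for upper {-7/2, 5}: listed pattern). Hence: (255255/262144) * pi.

Structural cue: x = (-1) and the running product (C = 2/3, x = -1) telescopes to a rising factorial.
Ratio: r(k) = (-1) * (k-7/2) (k+5) / [(k+19/2) (k+1)] - rational; roots negated = parameters, x = (-1), C = 2/3.


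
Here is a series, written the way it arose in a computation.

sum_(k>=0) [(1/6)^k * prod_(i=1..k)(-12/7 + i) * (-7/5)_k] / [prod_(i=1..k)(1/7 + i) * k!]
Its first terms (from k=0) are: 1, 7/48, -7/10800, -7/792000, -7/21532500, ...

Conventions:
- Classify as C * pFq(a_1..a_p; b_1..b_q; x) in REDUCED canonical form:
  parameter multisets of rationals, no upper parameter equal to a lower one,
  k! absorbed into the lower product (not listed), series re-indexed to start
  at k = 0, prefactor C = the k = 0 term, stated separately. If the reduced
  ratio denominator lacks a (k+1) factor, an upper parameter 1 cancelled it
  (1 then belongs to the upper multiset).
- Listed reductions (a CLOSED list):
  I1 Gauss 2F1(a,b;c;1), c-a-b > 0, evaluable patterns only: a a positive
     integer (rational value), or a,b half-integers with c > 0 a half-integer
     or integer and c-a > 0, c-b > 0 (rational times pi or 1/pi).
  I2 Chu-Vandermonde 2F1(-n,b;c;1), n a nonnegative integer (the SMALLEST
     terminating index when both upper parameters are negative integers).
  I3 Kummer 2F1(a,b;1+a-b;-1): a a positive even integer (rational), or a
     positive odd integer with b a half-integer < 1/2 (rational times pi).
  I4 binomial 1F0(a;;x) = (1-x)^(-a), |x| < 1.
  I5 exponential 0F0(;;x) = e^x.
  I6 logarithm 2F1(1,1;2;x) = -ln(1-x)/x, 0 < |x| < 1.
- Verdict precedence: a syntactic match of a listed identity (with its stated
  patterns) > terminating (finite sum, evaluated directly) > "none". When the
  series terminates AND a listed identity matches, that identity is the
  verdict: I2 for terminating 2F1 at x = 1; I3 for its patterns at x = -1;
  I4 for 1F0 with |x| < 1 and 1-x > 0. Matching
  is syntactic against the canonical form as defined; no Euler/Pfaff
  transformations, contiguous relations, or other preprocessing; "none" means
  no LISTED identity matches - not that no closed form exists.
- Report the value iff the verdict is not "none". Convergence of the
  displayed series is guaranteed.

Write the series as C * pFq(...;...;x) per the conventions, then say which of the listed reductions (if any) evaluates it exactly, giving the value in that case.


First insight: x = (1/6) and the running product (prefactor 1) telescopes to a rising factorial.
Ratio: r(k) = (1/6) * (k-7/5) (k-5/7) / [(k+8/7) (k+1)] - rational in k, leading ratio (1/6); with t_0 = 1, classification follows.

At argument 1/6: a 2F1 with upper {-7/5, -5/7}, lower {8/7}, scaled by C = 1. Verdict: none - at argument 1/6 the multisets {-7/5, -5/7} ; {8/7} match no listed identity.


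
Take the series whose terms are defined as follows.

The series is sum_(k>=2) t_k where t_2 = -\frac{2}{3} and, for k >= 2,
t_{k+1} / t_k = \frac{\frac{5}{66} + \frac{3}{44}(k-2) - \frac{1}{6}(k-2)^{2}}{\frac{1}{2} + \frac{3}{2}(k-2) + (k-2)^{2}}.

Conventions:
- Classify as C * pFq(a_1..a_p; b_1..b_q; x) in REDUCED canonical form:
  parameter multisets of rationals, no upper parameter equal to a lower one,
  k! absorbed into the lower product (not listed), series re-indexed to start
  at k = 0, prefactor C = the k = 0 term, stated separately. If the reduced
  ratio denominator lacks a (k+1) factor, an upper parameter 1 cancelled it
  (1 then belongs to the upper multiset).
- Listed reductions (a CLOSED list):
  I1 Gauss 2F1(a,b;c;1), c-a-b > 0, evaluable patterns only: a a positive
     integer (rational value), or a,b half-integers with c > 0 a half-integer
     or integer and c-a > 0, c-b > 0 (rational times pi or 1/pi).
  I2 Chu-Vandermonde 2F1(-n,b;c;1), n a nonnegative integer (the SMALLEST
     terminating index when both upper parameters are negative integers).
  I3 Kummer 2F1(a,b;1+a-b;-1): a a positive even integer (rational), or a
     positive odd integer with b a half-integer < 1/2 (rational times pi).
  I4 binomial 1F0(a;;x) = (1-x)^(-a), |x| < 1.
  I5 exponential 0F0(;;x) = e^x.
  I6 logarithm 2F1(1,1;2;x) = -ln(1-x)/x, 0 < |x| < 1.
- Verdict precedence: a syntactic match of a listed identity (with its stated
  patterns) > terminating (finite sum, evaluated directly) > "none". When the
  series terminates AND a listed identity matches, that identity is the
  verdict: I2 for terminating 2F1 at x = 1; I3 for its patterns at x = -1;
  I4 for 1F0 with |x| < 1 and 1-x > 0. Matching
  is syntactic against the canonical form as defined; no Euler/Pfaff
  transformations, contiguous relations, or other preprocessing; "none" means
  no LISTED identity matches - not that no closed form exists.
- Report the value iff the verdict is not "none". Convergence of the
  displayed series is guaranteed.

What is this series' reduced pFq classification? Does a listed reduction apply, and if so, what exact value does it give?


Classification (C = -\frac{2}{3}): 1F0 with upper {-\frac{10}{11}}, lower {-}, argument x = -\frac{1}{6}. Verdict at x = -\frac{1}{6}: binomial (I4) matches (the 1F0 binomial series: exponent 10/11, x = -\frac{1}{6}). Its exact value is \left(-\frac{2}{3}\right) \cdot \left(\frac{7}{6}\right)^{\frac{10}{11}}.

Key observation: t_0 being -\frac{2}{3}, factor the ratio over Q (C = -2/3): negated roots = parameters.
Ratio: r(k) = -\frac{1}{6} * (k-\frac{10}{11}) / [(k+1)] - poly over poly, x = -\frac{1}{6} from leading terms; C = -\frac{2}{3} at k = 0.


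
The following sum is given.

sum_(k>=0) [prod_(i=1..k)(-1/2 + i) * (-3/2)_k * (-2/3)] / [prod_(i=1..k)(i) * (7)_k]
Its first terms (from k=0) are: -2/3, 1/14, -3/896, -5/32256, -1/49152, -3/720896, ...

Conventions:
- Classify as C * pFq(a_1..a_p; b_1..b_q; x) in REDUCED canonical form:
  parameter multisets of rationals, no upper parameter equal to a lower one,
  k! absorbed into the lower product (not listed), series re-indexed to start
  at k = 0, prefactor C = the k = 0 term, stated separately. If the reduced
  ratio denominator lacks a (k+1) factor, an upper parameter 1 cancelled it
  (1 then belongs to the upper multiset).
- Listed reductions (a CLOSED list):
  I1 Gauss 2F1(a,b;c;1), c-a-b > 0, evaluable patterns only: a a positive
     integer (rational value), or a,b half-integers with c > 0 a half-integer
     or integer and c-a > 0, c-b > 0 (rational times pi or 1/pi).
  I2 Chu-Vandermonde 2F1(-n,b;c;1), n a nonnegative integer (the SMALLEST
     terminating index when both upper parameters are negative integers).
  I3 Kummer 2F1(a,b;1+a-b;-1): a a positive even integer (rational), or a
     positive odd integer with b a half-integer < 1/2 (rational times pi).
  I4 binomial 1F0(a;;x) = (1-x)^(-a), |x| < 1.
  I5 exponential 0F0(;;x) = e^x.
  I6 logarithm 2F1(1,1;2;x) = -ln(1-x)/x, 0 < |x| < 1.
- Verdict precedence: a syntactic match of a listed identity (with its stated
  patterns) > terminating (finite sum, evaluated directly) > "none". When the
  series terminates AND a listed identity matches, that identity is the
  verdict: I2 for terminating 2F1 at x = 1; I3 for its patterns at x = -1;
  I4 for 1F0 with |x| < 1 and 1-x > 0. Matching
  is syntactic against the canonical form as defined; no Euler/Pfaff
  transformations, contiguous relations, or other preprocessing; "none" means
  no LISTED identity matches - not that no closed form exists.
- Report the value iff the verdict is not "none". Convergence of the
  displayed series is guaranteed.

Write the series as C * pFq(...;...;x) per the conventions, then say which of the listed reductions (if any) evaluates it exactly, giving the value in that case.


Prefactor -2/3, argument 1: 2F1 with upper {-3/2, 1/2} over lower {7}. Verdict: Gauss (I1, half-integer pattern) matches (x = 1; upper {-3/2, 1/2} half-integers, c = 7 in the evaluable pattern). Value: (-8388608/4459455) / pi.

Structural cue: t_0 being -2/3, the running product (C = -2/3) telescopes to a rising factorial.
Adjacent-term ratio: r(k) = 1 * (k-3/2) (k+1/2) / [(k+7) (k+1)] - poly over poly, x = 1 from leading terms; C = -2/3 at k = 0.


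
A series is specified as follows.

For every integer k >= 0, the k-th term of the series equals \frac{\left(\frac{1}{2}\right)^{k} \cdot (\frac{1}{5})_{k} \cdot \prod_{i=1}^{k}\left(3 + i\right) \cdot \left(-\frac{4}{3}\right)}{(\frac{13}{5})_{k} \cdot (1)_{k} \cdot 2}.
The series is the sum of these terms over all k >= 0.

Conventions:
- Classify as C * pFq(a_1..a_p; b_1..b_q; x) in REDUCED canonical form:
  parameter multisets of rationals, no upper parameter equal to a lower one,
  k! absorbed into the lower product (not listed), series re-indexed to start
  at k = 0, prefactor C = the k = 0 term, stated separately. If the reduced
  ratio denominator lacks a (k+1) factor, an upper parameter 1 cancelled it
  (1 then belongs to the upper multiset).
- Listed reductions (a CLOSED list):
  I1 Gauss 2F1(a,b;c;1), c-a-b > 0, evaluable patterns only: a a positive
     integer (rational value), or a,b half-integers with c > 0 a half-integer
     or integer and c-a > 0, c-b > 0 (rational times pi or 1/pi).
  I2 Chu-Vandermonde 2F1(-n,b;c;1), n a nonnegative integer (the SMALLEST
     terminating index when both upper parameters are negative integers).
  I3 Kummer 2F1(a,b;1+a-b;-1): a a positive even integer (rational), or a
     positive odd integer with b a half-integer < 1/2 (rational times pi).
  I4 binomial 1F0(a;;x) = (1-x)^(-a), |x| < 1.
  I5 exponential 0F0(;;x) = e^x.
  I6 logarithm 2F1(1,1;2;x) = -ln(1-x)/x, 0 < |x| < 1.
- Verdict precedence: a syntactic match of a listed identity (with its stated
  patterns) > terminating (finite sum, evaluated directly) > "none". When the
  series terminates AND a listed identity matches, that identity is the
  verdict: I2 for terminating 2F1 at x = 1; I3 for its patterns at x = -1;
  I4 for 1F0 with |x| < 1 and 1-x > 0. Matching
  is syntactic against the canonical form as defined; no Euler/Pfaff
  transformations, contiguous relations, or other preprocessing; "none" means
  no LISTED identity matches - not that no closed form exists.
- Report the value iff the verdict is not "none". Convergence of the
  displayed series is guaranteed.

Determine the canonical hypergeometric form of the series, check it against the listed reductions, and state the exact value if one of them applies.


Canonical form: C = -\frac{2}{3} times 2F1 with upper {\frac{1}{5}, 4}, lower {\frac{13}{5}}, x = \frac{1}{2}. Verdict: none. A 2F1 with upper {\frac{1}{5}, 4} fits none of I1-I6 at x = \frac{1}{2}; the sum runs forever.

Key step: t_0 being -\frac{2}{3}, the constant factors (C = -2/3) combine into one prefactor.
Consecutive-term ratio: r(k) = \frac{1}{2} * (k+\frac{1}{5}) (k+4) / [(k+\frac{13}{5}) (k+1)] - poly over poly, x = \frac{1}{2} from leading terms; C = -\frac{2}{3} at k = 0.


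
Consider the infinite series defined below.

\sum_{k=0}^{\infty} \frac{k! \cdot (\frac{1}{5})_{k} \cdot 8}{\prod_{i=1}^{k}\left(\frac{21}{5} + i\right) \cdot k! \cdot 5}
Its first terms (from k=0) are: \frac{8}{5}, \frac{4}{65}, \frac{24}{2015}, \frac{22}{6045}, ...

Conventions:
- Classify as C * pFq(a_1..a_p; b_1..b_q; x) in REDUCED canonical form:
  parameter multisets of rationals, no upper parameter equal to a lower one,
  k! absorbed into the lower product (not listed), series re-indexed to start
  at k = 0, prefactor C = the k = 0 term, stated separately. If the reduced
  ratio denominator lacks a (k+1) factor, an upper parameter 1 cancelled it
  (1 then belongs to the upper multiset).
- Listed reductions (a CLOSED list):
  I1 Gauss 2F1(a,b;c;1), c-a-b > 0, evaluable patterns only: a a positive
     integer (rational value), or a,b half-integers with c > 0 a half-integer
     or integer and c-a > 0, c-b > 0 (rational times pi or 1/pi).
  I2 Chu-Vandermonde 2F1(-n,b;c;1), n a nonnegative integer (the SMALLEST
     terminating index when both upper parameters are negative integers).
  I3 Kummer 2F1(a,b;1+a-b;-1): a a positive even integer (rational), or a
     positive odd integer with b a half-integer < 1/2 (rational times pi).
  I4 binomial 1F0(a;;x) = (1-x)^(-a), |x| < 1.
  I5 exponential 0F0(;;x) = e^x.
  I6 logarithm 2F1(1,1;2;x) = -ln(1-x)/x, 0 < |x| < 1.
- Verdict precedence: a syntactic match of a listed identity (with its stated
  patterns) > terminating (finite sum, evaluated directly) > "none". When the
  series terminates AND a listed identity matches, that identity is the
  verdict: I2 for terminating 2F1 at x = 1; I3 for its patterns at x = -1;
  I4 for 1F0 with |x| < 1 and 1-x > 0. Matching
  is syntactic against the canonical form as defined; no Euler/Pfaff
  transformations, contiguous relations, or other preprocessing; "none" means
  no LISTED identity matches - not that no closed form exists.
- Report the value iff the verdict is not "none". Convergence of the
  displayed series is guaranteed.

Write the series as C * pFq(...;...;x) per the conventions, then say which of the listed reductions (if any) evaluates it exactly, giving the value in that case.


Prefactor \frac{8}{5}, argument 1: 2F1 with upper {\frac{1}{5}, 1} over lower {\frac{26}{5}}. Verdict at x = 1: Gauss's theorem (I1) matches (x = 1: the Gamma ratio telescopes since c-a-b = 4 > 0 and a = 1 in Z>0). Hence: \frac{42}{25}.

Key observation: t_0 being \frac{8}{5}, the lower running product (prefactor 8/5) is a rising factorial.
Consecutive-term ratio: r(k) = 1 * (k+\frac{1}{5}) (k+1) / [(k+\frac{26}{5}) (k+1)] - rational in k, leading ratio 1; with t_0 = \frac{8}{5}, classification follows.


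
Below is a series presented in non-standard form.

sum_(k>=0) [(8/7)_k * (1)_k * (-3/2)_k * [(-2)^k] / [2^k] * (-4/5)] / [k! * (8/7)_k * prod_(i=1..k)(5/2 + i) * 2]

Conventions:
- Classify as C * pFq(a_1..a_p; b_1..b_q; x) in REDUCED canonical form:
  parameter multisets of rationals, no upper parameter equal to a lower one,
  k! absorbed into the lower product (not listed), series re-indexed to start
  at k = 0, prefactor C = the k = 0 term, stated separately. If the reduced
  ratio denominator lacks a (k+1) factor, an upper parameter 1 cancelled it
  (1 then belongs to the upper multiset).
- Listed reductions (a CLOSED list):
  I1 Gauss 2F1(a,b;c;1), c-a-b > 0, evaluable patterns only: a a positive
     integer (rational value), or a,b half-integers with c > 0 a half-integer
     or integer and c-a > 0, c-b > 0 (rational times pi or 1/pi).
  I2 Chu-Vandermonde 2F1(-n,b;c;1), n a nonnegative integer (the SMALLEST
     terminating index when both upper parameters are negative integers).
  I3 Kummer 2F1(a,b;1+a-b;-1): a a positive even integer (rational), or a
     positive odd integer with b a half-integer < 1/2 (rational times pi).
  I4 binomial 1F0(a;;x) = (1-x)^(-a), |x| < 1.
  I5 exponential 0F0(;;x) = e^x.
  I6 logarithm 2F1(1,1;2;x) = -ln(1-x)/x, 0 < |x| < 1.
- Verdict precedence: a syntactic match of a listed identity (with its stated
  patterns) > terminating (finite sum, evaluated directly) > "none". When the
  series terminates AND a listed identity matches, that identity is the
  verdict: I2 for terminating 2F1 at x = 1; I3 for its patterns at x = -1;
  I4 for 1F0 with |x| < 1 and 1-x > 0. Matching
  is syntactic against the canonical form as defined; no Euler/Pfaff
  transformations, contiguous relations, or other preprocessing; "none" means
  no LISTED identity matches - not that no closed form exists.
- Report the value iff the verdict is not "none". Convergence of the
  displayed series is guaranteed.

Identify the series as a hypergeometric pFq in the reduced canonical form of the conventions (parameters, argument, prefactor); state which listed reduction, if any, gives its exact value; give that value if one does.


Classification (C = -2/5): 2F1 with upper {-3/2, 1}, lower {7/2}, argument x = -1. Verdict: Kummer's theorem (I3) matches (x = -1; c = 7/2 equals 1+a-b for upper {-3/2, 1}: listed pattern). Sum: (-3/16) * pi.

Key observation: from the first term -2/5: the parameter 8/7 appears in both the upper and lower lists and cancels.
Term ratio: r(k) = (-1) * (k-3/2) (k+1) / [(k+7/2) (k+1)] - poly over poly, x = (-1) from leading terms; C = -2/5 at k = 0.


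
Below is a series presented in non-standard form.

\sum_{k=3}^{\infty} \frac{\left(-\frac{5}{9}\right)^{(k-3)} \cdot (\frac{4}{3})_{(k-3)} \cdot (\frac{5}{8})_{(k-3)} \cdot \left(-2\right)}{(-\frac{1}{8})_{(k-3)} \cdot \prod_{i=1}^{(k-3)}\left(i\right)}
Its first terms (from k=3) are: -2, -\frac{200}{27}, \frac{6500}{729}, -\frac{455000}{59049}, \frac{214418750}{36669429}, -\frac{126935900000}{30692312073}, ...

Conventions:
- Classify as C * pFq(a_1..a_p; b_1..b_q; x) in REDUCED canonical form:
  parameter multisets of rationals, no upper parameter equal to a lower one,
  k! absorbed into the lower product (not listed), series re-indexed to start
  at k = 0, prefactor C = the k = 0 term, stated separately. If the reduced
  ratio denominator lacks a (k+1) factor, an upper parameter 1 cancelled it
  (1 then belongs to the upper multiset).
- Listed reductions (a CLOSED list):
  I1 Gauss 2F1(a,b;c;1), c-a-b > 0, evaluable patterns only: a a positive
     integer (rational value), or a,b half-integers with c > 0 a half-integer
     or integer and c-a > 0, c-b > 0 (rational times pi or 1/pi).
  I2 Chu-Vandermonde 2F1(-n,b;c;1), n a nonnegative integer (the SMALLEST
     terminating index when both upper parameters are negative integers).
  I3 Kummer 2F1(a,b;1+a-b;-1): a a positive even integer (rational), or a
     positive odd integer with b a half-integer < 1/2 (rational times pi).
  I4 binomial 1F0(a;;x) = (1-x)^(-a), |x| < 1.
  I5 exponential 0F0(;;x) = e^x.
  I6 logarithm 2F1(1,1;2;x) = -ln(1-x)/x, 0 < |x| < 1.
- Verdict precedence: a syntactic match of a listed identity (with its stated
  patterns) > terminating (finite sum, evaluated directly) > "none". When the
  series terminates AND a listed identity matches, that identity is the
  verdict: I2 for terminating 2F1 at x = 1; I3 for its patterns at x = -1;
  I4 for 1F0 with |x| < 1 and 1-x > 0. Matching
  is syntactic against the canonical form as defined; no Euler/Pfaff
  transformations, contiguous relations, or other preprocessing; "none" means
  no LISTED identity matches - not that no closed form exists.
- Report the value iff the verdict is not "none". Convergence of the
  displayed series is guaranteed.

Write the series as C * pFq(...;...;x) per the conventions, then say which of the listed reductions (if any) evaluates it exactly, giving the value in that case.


At argument -\frac{5}{9}: a 2F1 with upper {\frac{5}{8}, \frac{4}{3}}, lower {-\frac{1}{8}}, scaled by C = -2. Verdict: none here - no I1-I6 shape fits x = -\frac{5}{9} with lower {-\frac{1}{8}}.

Key step: with t_0 = -2, the product of the first k integers (prefactor -2) is k!.
Consecutive-term ratio: r(k) = -\frac{5}{9} * (k+\frac{5}{8}) (k+\frac{4}{3}) / [(k-\frac{1}{8}) (k+1)] - poly over poly, x = -\frac{5}{9} from leading terms; C = -2 at k = 0.


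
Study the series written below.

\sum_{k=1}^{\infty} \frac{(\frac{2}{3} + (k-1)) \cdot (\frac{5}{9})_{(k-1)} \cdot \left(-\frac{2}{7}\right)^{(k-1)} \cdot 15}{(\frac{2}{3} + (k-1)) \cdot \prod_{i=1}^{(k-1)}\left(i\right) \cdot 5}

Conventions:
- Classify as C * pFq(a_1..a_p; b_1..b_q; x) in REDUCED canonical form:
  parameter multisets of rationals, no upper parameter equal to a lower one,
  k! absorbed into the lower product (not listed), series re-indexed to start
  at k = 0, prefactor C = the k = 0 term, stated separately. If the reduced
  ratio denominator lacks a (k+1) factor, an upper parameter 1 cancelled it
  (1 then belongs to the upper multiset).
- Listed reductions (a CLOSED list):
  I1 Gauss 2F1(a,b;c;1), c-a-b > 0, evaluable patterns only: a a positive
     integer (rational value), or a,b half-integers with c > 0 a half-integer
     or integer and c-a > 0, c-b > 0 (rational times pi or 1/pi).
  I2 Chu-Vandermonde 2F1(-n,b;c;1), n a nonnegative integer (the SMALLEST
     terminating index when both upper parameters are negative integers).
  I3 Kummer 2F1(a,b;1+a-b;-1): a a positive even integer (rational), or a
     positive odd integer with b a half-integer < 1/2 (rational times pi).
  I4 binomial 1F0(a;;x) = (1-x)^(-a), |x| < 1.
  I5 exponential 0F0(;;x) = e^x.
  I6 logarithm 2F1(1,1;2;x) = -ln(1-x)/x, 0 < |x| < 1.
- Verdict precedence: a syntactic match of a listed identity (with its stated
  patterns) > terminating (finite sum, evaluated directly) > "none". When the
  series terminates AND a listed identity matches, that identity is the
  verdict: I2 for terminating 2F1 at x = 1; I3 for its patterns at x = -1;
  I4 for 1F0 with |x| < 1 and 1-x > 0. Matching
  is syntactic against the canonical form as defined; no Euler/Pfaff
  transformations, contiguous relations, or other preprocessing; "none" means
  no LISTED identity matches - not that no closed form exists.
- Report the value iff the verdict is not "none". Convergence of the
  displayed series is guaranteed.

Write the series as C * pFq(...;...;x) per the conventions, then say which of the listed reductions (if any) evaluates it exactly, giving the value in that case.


Reduced: x = -\frac{2}{7}, 1F0, upper = {\frac{5}{9}}, lower = {-}, C = 3. Verdict: the binomial series (I4) applies (the 1F0 binomial series: exponent -5/9, x = -\frac{2}{7}). Exact value: 3 \cdot \left(\frac{9}{7}\right)^{-\frac{5}{9}}.

The tell: t_0 = 3 here, and k + 2/3 divides numerator and denominator alike; prefactor 3 after cancelling.
Ratio: r(k) = -\frac{2}{7} * (k+\frac{5}{9}) / [(k+1)] - poly over poly, x = -\frac{2}{7} from leading terms; C = 3 at k = 0.


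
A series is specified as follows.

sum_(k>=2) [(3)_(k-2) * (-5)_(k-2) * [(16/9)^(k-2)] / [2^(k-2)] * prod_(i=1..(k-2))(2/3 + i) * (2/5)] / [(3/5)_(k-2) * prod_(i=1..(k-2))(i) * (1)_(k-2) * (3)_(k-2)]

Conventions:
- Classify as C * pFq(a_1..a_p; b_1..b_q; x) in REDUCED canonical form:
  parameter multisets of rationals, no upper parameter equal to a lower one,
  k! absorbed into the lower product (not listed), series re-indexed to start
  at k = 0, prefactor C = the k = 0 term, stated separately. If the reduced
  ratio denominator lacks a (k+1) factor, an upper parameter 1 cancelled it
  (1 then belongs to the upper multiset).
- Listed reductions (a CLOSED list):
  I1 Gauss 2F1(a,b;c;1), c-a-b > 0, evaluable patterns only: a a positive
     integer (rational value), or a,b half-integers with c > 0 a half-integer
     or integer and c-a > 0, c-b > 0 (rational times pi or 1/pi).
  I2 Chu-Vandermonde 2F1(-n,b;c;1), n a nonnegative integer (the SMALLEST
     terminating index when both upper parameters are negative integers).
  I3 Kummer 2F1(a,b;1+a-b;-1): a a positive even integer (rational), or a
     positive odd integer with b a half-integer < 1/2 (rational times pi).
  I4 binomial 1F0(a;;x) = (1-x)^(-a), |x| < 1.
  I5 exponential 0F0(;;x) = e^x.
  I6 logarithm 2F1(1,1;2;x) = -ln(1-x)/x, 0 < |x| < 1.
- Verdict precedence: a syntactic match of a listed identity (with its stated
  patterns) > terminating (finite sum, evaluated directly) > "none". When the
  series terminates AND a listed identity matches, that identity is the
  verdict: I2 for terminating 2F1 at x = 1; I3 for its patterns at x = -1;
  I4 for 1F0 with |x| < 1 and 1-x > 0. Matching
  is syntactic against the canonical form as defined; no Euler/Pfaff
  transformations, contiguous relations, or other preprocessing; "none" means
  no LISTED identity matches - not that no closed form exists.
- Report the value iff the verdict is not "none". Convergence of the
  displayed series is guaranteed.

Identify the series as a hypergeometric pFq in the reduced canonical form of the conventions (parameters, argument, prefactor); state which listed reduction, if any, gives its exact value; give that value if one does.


The series (x = 8/9) is 2F2: upper {-5, 5/3}, lower {3/5, 1}, prefactor 2/5. Verdict: terminating - upper -5 stops the sum at k = 5; the 6 terms are added exactly. Exact value: 246230691266/1737580893165.

The tell: x = (8/9) and the running product (prefactor 2/5) telescopes to a rising factorial.
Step ratio: r(k) = (8/9) * (k-5) (k+5/3) / [(k+3/5) (k+1) (k+1)] - rational in k. x = (8/9); t_0 = 2/5; negate the roots.


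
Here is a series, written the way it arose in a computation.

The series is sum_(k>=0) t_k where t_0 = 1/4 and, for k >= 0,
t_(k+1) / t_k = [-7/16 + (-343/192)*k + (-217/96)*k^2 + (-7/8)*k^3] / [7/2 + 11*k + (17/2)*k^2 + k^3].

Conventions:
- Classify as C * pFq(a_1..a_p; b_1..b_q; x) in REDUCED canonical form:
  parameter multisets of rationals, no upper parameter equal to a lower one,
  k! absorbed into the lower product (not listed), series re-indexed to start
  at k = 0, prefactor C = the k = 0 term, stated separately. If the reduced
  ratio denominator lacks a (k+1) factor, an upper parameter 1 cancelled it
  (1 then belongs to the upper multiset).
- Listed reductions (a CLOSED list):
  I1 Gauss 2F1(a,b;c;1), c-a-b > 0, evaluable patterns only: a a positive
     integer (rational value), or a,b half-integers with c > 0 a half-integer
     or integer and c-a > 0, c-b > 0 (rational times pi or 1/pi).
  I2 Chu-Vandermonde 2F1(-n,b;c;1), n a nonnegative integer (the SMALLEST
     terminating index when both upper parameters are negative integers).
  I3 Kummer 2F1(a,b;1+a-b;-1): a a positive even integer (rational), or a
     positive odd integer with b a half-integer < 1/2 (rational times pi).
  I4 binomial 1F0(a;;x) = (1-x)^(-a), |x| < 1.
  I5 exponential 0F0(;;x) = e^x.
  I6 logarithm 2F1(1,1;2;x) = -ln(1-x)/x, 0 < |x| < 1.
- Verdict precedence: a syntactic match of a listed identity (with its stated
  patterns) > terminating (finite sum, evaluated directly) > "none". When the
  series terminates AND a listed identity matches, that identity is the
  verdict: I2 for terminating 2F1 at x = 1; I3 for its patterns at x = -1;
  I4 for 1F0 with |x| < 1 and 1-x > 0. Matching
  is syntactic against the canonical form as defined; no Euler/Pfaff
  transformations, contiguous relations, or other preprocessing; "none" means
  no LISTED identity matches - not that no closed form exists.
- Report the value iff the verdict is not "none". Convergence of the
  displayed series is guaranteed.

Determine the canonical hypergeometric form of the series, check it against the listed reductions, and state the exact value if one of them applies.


x = -7/8 here; the reduced form reads 2F1, upper {3/4, 4/3}, lower {7}, C = 1/4. Verdict: none here - no I1-I6 shape fits x = -7/8 with lower {7}.

First insight: with t_0 = 1/4, cancel k + 1/2 from the displayed ratio first; then C = 1/4, x = -7/8.
Ratio: r(k) = (-7/8) * (k+3/4) (k+4/3) / [(k+7) (k+1)] - rational in k, leading ratio (-7/8); with t_0 = 1/4, classification follows.


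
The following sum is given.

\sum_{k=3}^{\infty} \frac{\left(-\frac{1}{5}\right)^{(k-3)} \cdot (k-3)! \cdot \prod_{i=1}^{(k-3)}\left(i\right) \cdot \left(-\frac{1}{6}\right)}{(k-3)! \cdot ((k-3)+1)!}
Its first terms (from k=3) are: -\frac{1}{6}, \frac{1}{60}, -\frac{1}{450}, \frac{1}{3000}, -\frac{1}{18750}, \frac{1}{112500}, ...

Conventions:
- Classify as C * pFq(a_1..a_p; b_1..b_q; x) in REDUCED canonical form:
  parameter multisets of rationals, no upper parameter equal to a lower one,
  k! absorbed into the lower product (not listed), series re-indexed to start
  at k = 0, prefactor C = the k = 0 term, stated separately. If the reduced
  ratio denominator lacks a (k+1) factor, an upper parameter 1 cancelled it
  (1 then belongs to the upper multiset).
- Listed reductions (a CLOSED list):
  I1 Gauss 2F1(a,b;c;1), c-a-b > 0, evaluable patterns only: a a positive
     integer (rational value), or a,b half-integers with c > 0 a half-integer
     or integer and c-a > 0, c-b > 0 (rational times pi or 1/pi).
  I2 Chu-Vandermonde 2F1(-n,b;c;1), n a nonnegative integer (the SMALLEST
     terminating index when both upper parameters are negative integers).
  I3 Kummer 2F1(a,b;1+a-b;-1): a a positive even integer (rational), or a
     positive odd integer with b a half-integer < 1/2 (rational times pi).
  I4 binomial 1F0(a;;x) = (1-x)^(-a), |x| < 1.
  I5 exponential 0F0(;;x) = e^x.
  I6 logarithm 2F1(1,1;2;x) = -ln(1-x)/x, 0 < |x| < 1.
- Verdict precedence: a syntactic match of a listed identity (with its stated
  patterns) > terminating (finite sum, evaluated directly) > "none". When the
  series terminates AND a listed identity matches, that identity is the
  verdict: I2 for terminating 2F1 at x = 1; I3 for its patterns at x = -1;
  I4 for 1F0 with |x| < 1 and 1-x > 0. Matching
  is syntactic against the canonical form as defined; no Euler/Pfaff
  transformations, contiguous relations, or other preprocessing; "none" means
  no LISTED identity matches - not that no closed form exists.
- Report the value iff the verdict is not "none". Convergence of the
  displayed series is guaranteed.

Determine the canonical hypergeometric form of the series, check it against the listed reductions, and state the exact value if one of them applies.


This is -\frac{1}{6} * 2F1(1, 1; 2; -\frac{1}{5}) in reduced canonical form. Verdict (x = -\frac{1}{5}): logarithm (I6) applies (the logarithm: parameters (1,1;2), x = -\frac{1}{5}). Sum: \left(-\frac{5}{6}\right) \cdot \ln\left(\frac{6}{5}\right).

Key observation: t_0 being -\frac{1}{6}, the factorial ratio (prefactor -1/6) (k+a-1)!/(a-1)! is a rising factorial (a)_k.
Term ratio: r(k) = -\frac{1}{5} * (k+1) (k+1) / [(k+2) (k+1)] - poly over poly, x = -\frac{1}{5} from leading terms; C = -\frac{1}{6} at k = 0.


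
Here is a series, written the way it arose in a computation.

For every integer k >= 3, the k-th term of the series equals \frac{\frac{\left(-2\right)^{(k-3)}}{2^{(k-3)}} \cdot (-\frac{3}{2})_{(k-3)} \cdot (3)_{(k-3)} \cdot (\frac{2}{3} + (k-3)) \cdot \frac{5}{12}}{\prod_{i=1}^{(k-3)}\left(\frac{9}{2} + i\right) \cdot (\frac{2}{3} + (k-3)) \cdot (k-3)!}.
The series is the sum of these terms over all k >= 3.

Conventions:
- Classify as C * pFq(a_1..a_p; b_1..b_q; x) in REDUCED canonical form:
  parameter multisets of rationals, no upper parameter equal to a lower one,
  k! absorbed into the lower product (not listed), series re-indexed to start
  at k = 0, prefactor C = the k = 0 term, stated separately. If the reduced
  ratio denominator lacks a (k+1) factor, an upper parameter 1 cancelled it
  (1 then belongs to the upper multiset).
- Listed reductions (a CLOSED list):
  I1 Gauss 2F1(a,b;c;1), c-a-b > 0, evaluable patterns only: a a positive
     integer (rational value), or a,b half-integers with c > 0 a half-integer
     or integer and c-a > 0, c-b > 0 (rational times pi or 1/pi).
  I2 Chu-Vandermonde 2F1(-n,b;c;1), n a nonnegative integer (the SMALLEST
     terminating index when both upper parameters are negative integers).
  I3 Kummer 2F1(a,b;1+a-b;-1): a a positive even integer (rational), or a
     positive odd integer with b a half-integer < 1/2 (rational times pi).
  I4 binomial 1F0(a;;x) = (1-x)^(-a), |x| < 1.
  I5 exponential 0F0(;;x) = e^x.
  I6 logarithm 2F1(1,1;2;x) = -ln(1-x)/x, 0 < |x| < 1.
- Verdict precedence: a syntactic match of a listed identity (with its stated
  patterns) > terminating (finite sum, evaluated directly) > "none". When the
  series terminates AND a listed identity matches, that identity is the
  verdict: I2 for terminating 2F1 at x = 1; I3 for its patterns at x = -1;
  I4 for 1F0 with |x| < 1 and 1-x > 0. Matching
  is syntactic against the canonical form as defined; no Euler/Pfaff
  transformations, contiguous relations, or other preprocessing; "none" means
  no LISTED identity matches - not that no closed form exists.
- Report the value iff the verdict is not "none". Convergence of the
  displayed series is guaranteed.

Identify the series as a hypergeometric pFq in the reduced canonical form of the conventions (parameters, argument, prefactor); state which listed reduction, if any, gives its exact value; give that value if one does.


Canonical form: C = \frac{5}{12} times 2F1 with upper {-\frac{3}{2}, 3}, lower {\frac{11}{2}}, x = -1. Verdict: Kummer (I3) applies (x = -1; c = \frac{11}{2} equals 1+a-b for upper {-\frac{3}{2}, 3}: listed pattern). Value: \frac{525}{2048} \cdot \pi.

Structural cue: from the first term \frac{5}{12}: striking the common factor k + 2/3 reduces the term (prefactor 5/12).
Ratio: r(k) = -1 * (k-\frac{3}{2}) (k+3) / [(k+\frac{11}{2}) (k+1)] - poly over poly, x = -1 from leading terms; C = \frac{5}{12} at k = 0.


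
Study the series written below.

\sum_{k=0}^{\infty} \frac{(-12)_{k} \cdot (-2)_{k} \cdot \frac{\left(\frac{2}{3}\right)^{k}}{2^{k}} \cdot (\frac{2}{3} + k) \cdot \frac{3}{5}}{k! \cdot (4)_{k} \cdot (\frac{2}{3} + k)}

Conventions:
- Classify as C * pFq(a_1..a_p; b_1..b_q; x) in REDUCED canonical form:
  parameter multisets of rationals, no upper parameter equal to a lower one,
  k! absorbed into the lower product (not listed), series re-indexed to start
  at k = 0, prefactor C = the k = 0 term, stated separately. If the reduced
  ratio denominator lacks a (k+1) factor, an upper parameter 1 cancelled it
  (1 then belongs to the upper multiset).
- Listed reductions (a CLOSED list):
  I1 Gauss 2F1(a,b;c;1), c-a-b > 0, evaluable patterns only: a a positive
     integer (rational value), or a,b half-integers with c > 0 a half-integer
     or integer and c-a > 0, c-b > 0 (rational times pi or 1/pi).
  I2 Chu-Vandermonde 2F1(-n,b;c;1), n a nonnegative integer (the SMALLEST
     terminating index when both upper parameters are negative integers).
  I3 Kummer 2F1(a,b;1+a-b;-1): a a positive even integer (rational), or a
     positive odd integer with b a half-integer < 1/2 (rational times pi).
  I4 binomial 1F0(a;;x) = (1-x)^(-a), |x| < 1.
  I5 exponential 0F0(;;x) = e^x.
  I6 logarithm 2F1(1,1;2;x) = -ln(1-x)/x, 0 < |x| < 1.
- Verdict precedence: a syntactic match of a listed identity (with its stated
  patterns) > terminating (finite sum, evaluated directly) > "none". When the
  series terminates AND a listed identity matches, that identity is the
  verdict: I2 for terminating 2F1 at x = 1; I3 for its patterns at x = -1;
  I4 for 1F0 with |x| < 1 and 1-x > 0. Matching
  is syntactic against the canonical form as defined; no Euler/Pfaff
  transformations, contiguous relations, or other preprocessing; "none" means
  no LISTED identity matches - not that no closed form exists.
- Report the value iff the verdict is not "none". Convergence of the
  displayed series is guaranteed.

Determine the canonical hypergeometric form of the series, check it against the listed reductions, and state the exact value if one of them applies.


With C = \frac{3}{5}: the canonical form is 2F1(-12, -2; 4; \frac{1}{3}). Verdict: terminating - the sum ends at index 2 because -2 is a negative integer; exact evaluation follows. Hence: \frac{56}{25}.

Structural cue: from the first term \frac{3}{5}: the two k-th powers (C = 3/5, x = 1/3) combine into one argument.
Step ratio: r(k) = \frac{1}{3} * (k-12) (k-2) / [(k+4) (k+1)] - rational in k. x = \frac{1}{3}; t_0 = \frac{3}{5}; negate the roots.
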